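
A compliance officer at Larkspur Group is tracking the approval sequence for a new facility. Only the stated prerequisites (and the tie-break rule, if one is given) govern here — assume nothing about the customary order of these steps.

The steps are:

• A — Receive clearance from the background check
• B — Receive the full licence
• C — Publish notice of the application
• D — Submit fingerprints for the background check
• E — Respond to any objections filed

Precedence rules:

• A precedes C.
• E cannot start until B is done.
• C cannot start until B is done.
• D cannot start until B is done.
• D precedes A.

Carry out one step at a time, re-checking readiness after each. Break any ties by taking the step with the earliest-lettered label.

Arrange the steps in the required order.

B has no prerequisites → B first.
Now D and E have their prerequisites met. D has the earlier label, so D next.
A and E are both available; A has the earlier label → A.
C and E are both available; C has the earlier label → C.
That leaves E as the only ready step → E.

B, D, A, C, E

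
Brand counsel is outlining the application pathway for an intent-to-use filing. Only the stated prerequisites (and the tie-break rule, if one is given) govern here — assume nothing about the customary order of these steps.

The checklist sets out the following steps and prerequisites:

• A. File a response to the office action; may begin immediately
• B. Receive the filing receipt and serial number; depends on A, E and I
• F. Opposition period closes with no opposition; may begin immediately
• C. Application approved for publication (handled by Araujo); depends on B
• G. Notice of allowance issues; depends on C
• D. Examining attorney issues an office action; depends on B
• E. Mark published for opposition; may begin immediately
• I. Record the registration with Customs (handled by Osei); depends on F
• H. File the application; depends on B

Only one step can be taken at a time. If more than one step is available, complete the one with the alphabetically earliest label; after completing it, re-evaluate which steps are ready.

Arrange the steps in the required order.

A, E and F have no prerequisites; A has the earlier label, so A is first.
Now E and F have their prerequisites met. E has the earlier label, so E next.
F is the only step now ready → F.
I needed F, now all done → I.
B needed A, E and I, now all done → B.
C, D and H are all available; C has the earlier label → C.
G now also ready, so the ready set is {D, G, H}; D has the earlier label → D.
G and H are both available; G has the earlier label → G.
Next only H has its prerequisites met → H.

A, E, F, I, B, C, D, G, H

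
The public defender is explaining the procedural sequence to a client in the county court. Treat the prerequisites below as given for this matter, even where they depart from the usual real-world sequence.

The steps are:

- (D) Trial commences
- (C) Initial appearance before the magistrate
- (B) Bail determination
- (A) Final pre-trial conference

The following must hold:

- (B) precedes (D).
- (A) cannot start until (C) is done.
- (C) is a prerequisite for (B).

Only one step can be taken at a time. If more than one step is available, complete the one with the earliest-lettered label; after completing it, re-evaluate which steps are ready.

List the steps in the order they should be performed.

Only (C) has no prerequisites, so it is first.
Ready: (A) and (B). (A) has the earlier label → (A).
Next only (B) has its prerequisites met → (B).
That leaves (D) as the only ready step → (D).

(C) (A) (B) (D)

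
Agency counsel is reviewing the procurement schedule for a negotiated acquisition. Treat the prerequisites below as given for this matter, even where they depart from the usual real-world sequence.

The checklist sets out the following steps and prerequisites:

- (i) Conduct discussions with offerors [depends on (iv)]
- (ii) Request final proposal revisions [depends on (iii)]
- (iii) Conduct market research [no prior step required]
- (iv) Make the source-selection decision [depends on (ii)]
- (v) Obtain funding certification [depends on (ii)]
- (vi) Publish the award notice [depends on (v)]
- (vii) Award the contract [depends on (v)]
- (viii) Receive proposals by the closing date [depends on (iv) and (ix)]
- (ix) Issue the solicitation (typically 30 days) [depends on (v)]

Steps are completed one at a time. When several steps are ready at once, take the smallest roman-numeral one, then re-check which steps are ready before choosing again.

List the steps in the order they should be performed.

(iii) is the only step with nothing outstanding, so it goes first.
(ii) is the only step now ready → (ii).
Now (iv) and (v) have their prerequisites met. (iv) has the earlier label, so (iv) next.
(i) now also ready, so the ready set is {(i), (v)}; (i) has the earlier label → (i).
That leaves (v) as the only ready step → (v).
(vi), (vii) and (ix) are all available; (vi) has the earlier label → (vi).
Ready: (vii) and (ix). (vii) has the earlier label → (vii).
(ix) needed (v), now all done → (ix).
That leaves (viii) as the only ready step → (viii).

(iii), (ii), (iv), (i), (v), (vi), (vii), (ix), (viii)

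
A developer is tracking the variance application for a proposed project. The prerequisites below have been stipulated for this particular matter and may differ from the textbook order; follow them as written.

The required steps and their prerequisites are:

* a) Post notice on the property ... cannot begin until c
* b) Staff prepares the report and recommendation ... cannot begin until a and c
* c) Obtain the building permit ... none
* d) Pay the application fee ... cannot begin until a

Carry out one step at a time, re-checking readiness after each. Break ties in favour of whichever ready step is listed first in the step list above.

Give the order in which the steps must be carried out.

c a b d

c has no prerequisites → c first.
That leaves a as the only ready step → a.
b and d are both available; b is listed earlier → b.
That leaves d as the only ready step → d.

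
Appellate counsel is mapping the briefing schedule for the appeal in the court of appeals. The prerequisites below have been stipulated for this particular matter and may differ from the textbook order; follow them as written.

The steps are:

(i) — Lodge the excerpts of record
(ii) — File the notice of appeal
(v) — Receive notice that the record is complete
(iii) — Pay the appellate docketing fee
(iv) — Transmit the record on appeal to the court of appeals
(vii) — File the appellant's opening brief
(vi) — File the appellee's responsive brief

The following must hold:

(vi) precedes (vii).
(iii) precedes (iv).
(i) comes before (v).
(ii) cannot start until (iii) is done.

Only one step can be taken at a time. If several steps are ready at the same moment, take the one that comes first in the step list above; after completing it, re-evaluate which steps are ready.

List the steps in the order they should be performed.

(i), (iii) and (vi) have no prerequisites; (i) is listed earlier, so (i) is first.
(v) now also ready, so the ready set is {(v), (iii), (vi)}; (v) is listed earlier → (v).
Ready: (iii) and (vi). (iii) is listed earlier → (iii).
(ii) and (iv) now also ready, so the ready set is {(ii), (iv), (vi)}; (ii) is listed earlier → (ii).
Ready: (iv) and (vi). (iv) is listed earlier → (iv).
Next only (vi) has its prerequisites met → (vi).
(vii) needed (vi), now all done → (vii).

(i) (v) (iii) (ii) (iv) (vi) (vii)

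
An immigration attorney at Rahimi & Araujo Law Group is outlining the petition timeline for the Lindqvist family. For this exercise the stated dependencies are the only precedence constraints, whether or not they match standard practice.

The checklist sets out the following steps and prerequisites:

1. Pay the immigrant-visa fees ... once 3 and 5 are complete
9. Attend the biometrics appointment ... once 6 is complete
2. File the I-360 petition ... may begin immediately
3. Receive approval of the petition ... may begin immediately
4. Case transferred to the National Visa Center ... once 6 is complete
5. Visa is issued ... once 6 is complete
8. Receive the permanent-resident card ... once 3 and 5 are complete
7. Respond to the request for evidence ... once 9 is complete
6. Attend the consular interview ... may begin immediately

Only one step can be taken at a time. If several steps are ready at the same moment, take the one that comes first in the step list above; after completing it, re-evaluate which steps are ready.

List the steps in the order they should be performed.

2, 3, 6, 9, 4, 5, 1, 8, 7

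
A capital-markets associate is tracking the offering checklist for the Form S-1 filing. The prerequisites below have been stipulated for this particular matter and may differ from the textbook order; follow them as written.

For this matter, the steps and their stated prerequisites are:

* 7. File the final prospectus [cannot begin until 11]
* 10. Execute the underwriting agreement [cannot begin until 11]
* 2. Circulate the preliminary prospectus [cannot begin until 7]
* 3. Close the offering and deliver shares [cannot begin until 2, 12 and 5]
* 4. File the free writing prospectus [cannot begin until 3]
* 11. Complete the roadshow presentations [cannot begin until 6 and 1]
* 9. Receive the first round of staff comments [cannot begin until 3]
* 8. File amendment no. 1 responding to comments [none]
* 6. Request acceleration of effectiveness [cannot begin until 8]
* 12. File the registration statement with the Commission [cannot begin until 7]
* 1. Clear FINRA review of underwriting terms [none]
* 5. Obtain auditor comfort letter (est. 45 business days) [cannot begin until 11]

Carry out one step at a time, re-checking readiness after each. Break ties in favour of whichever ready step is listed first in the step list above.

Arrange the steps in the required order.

8, 6, 1, 11, 7, 10, 2, 12, 5, 3, 4, 9

8 and 1 have no prerequisites; 8 is listed earlier, so 8 is first.
6 and 1 are both available; 6 is listed earlier → 6.
That leaves 1 as the only ready step → 1.
That leaves 11 as the only ready step → 11.
Ready: 7, 10 and 5. 7 is listed earlier → 7.
10, 2, 12 and 5 are all available; 10 is listed earlier → 10.
2, 12 and 5 are all available; 2 is listed earlier → 2.
Now 12 and 5 have their prerequisites met. 12 is listed earlier, so 12 next.
5 needed 11, now all done → 5.
Next only 3 has its prerequisites met → 3.
Now 4 and 9 have their prerequisites met. 4 is listed earlier, so 4 next.
9 is the only step now ready → 9.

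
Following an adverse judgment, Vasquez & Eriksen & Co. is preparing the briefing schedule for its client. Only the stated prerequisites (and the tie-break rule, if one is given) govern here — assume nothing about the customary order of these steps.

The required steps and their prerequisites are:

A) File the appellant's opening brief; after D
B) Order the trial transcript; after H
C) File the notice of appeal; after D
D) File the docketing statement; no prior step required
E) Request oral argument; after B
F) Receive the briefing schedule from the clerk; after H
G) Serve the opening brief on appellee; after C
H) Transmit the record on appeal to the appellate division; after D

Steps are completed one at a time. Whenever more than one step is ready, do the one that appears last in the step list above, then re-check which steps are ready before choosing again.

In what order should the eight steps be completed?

Only D has no prerequisites, so it is first.
Now H, C and A have their prerequisites met. H is listed later, so H next.
Now F, C, B and A have their prerequisites met. F is listed later, so F next.
Ready: C, B and A. C is listed later → C.
G now also ready, so the ready set is {G, B, A}; G is listed later → G.
Now B and A have their prerequisites met. B is listed later, so B next.
Ready: E and A. E is listed later → E.
That leaves A as the only ready step → A.

D → H → F → C → G → B → E → A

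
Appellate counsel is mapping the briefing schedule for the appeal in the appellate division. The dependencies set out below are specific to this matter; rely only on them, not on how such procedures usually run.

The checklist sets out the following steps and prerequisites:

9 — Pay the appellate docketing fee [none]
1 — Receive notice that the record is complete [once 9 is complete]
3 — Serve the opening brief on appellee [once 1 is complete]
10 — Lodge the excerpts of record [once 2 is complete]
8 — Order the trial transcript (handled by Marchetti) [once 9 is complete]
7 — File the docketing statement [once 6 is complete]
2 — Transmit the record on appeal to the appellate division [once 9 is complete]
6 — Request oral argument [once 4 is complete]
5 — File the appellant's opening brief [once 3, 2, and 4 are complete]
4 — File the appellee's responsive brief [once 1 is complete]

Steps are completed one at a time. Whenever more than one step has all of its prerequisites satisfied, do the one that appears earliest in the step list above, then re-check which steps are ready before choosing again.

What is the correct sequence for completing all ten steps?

9 → 1 → 3 → 8 → 2 → 10 → 4 → 6 → 7 → 5

Only 9 has no prerequisites, so it is first.
Ready: 1, 8 and 2. 1 is listed earlier → 1.
3 and 4 now also ready, so the ready set is {3, 8, 2, 4}; 3 is listed earlier → 3.
Now 8, 2 and 4 have their prerequisites met. 8 is listed earlier, so 8 next.
Now 2 and 4 have their prerequisites met. 2 is listed earlier, so 2 next.
Now 10 and 4 have their prerequisites met. 10 is listed earlier, so 10 next.
That leaves 4 as the only ready step → 4.
6 and 5 are both available; 6 is listed earlier → 6.
7 now also ready, so the ready set is {7, 5}; 7 is listed earlier → 7.
That leaves 5 as the only ready step → 5.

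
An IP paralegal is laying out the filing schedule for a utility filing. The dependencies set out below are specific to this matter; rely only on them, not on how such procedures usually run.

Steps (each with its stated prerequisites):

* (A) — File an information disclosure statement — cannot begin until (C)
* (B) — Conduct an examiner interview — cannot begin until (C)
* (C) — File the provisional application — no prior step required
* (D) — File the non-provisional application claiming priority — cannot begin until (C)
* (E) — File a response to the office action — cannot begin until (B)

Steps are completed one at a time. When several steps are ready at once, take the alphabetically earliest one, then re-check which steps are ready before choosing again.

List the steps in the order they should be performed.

(C) (A) (B) (D) (E)

(C) has no prerequisites → (C) first.
(A), (B) and (D) are all available; (A) has the earlier label → (A).
Ready: (B) and (D). (B) has the earlier label → (B).
Ready: (D) and (E). (D) has the earlier label → (D).
(E) is the only step now ready → (E).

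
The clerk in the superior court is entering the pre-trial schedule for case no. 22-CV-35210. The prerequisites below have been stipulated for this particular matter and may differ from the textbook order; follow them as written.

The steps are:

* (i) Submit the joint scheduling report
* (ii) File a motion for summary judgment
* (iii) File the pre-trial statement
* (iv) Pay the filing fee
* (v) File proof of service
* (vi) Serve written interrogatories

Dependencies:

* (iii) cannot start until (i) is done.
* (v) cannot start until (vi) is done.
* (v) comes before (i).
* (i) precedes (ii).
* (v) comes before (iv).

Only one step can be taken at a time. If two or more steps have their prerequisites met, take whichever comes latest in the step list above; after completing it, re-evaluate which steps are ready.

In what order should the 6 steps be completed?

(vi), (v), (iv), (i), (iii), (ii)

(vi) has no prerequisites → (vi) first.
(v) needed (vi), now all done → (v).
Ready: (iv) and (i). (iv) is listed later → (iv).
(i) needed (v), now all done → (i).
(iii) and (ii) are both available; (iii) is listed later → (iii).
(ii) is the only step now ready → (ii).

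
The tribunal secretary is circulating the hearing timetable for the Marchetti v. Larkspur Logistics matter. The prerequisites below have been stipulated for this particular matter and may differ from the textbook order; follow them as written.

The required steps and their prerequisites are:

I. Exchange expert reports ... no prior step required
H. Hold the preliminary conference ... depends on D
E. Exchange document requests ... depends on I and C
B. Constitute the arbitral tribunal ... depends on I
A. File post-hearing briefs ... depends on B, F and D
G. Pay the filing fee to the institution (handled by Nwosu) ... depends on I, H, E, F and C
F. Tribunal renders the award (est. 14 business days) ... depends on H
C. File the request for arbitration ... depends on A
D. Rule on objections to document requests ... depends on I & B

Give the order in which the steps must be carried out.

I is the only step with nothing outstanding, so it goes first.
B is the only step now ready → B.
D is the only step now ready → D.
That leaves H as the only ready step → H.
F needed H, now all done → F.
A needed B, F and D, now all done → A.
C needed A, now all done → C.
E needed I and C, now all done → E.
G needed I, H, E, F and C, now all done → G.

I, B, D, H, F, A, C, E, G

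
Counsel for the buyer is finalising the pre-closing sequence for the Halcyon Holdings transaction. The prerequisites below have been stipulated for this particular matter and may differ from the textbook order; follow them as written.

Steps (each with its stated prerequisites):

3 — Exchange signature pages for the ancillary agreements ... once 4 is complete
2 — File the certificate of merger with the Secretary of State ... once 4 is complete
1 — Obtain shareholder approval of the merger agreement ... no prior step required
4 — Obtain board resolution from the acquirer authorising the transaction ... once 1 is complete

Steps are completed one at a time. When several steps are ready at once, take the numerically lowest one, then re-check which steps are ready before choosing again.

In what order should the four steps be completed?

1 → 4 → 2 → 3

1 is the only step with nothing outstanding, so it goes first.
4 needed 1, now all done → 4.
Ready: 2 and 3. 2 has the earlier label → 2.
3 needed 4, now all done → 3.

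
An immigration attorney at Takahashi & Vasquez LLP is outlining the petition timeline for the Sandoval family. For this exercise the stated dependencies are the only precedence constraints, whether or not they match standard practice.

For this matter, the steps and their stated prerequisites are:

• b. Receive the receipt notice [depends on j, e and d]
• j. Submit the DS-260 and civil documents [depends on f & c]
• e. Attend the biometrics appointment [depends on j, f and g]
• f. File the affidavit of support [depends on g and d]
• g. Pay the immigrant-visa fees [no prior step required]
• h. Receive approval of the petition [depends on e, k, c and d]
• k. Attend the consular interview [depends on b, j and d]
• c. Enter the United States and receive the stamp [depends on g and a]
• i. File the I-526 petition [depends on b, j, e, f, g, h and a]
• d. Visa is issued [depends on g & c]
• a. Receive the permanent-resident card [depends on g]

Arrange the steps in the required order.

g a c d f j e b k h i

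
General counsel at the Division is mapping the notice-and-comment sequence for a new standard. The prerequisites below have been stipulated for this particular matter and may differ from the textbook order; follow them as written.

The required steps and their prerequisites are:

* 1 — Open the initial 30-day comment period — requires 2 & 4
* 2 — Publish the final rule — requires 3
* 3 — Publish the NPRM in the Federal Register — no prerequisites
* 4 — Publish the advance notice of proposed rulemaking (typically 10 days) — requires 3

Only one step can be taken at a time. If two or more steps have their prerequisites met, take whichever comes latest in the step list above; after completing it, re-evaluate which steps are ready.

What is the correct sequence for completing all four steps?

3 has no prerequisites → 3 first.
Now 4 and 2 have their prerequisites met. 4 is listed later, so 4 next.
2 is the only step now ready → 2.
1 needed 4 and 2, now all done → 1.

3, 4, 2, 1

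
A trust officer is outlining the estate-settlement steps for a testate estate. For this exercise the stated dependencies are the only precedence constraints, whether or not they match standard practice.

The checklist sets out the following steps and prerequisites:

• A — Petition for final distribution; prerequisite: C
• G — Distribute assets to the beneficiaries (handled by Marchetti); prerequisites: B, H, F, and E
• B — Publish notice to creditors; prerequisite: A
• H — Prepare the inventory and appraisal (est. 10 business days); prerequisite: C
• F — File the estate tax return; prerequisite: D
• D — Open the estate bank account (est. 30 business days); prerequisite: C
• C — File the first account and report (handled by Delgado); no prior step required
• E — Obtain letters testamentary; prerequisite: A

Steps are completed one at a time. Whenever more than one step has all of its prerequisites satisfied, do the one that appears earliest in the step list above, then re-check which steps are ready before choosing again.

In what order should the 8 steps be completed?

Only C has no prerequisites, so it is first.
Ready: A, H and D. A is listed earlier → A.
B, H, D and E are all available; B is listed earlier → B.
H, D and E are all available; H is listed earlier → H.
Now D and E have their prerequisites met. D is listed earlier, so D next.
Ready: F and E. F is listed earlier → F.
E is the only step now ready → E.
That leaves G as the only ready step → G.

C, A, B, H, D, F, E, G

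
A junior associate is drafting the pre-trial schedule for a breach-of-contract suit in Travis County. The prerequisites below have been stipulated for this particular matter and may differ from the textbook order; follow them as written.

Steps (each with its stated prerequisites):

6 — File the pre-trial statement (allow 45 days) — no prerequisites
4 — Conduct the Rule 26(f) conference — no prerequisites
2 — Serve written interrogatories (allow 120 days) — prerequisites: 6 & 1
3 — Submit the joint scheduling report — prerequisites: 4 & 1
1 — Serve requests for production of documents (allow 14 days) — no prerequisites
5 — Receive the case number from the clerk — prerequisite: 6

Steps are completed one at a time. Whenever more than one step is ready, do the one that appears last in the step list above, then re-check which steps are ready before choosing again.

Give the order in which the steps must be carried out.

1, 4, 3, 6, 5, 2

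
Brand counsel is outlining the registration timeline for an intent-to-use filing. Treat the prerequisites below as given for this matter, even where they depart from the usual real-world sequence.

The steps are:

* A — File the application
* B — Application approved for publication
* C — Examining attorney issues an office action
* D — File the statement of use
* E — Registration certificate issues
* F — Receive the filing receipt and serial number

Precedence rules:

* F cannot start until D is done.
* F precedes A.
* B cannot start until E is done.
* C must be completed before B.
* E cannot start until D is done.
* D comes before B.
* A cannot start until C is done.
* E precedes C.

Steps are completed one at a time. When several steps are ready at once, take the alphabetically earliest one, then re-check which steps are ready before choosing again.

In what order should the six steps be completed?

D → E → C → B → F → A

Only D has no prerequisites, so it is first.
E and F are both available; E has the earlier label → E.
C now also ready, so the ready set is {C, F}; C has the earlier label → C.
Now B and F have their prerequisites met. B has the earlier label, so B next.
F is the only step now ready → F.
That leaves A as the only ready step → A.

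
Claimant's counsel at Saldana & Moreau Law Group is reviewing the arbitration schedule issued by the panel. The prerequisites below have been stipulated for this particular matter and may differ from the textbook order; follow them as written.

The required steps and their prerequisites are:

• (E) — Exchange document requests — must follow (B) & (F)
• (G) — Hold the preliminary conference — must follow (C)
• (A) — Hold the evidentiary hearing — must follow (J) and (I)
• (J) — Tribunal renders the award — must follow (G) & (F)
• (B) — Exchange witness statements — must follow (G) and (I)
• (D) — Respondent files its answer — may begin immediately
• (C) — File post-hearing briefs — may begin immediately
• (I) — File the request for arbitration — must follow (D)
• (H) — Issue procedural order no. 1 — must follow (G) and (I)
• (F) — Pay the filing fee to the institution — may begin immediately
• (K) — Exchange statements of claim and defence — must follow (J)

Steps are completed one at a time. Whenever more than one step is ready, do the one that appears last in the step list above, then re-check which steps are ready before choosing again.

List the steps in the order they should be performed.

(F), (C), (D), (I), (G), (H), (B), (J), (K), (A), (E)

Nothing is required for (F), (C) and (D). (F) is listed later → (F) first.
Now (C) and (D) have their prerequisites met. (C) is listed later, so (C) next.
Ready: (D) and (G). (D) is listed later → (D).
Ready: (I) and (G). (I) is listed later → (I).
That leaves (G) as the only ready step → (G).
(H), (B) and (J) are all available; (H) is listed later → (H).
Ready: (B) and (J). (B) is listed later → (B).
(E) now also ready, so the ready set is {(J), (E)}; (J) is listed later → (J).
Now (K), (A) and (E) have their prerequisites met. (K) is listed later, so (K) next.
Ready: (A) and (E). (A) is listed later → (A).
(E) is the only step now ready → (E).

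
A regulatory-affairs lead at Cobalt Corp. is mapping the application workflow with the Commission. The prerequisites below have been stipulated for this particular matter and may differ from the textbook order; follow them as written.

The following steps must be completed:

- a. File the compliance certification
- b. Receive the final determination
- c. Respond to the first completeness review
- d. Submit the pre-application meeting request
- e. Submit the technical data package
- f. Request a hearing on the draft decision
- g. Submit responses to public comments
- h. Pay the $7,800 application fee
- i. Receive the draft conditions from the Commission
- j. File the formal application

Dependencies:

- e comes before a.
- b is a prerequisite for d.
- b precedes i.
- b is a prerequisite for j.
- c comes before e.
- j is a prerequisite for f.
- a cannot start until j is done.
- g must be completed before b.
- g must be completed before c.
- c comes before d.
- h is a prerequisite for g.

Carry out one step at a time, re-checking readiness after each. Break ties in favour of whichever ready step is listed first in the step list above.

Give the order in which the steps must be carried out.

h, g, b, c, d, e, i, j, a, f

Only h has no prerequisites, so it is first.
That leaves g as the only ready step → g.
Now b and c have their prerequisites met. b is listed earlier, so b next.
i and j now also ready, so the ready set is {c, i, j}; c is listed earlier → c.
d and e now also ready, so the ready set is {d, e, i, j}; d is listed earlier → d.
e, i and j are all available; e is listed earlier → e.
Ready: i and j. i is listed earlier → i.
That leaves j as the only ready step → j.
Now a and f have their prerequisites met. a is listed earlier, so a next.
f needed j, now all done → f.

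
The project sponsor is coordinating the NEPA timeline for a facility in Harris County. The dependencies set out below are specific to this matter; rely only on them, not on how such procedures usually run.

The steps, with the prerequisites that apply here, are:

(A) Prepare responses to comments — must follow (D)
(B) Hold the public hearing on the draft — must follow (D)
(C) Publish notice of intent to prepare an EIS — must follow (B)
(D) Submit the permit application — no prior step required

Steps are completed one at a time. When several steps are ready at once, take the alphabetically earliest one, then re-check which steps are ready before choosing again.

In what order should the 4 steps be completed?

(D), (A), (B), (C)

Only (D) has no prerequisites, so it is first.
Ready: (A) and (B). (A) has the earlier label → (A).
That leaves (B) as the only ready step → (B).
(C) needed (B), now all done → (C).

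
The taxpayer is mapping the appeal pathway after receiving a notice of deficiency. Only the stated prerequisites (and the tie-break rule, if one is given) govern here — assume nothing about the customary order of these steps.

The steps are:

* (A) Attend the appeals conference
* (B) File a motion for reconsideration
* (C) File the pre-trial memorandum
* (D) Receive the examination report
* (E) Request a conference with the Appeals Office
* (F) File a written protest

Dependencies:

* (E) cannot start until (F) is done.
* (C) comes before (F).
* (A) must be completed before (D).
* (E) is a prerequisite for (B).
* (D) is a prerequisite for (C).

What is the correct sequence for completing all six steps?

Only (A) has no prerequisites, so it is first.
(D) needed (A), now all done → (D).
(C) needed (D), now all done → (C).
Next only (F) has its prerequisites met → (F).
Next only (E) has its prerequisites met → (E).
(B) needed (E), now all done → (B).

(A) (D) (C) (F) (E) (B)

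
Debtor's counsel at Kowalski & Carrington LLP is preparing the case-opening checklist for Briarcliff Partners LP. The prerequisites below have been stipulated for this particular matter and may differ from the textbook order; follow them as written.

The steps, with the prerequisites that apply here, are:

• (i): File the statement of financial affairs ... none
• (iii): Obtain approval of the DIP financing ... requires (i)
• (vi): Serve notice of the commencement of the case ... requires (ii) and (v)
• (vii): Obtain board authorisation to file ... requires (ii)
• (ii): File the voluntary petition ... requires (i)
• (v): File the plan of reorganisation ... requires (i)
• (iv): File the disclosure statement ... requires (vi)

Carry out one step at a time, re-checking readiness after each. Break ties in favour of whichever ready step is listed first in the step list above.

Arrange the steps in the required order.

(i), (iii), (ii), (vii), (v), (vi), (iv)

(i) has no prerequisites → (i) first.
(iii), (ii) and (v) are all available; (iii) is listed earlier → (iii).
(ii) and (v) are both available; (ii) is listed earlier → (ii).
(vii) now also ready, so the ready set is {(vii), (v)}; (vii) is listed earlier → (vii).
(v) is the only step now ready → (v).
Next only (vi) has its prerequisites met → (vi).
Next only (iv) has its prerequisites met → (iv).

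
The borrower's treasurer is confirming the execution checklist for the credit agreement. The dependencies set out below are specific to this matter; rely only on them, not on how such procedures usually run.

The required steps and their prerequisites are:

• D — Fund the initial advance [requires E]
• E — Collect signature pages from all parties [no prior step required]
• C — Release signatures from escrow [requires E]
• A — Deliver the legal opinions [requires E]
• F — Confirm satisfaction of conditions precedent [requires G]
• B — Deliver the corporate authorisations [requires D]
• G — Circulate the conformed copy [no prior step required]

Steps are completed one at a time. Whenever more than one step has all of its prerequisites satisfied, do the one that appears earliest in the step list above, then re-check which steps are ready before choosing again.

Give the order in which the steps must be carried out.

Nothing is required for E and G. E is listed earlier → E first.
D, C and A now also ready, so the ready set is {D, C, A, G}; D is listed earlier → D.
B now also ready, so the ready set is {C, A, B, G}; C is listed earlier → C.
Ready: A, B and G. A is listed earlier → A.
Ready: B and G. B is listed earlier → B.
That leaves G as the only ready step → G.
That leaves F as the only ready step → F.

E D C A B G F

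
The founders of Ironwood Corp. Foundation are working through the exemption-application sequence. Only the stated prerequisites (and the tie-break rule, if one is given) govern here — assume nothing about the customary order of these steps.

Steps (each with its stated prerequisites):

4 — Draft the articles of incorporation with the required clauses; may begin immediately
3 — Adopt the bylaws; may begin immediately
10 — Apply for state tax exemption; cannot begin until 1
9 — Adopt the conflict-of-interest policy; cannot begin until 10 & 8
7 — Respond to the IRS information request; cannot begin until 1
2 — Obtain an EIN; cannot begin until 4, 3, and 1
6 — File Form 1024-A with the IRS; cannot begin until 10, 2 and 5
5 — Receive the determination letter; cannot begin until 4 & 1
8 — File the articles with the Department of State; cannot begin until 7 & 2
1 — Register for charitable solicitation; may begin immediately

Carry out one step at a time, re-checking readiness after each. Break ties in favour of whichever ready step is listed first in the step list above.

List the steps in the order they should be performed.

Nothing is required for 4, 3 and 1. 4 is listed earlier → 4 first.
Now 3 and 1 have their prerequisites met. 3 is listed earlier, so 3 next.
That leaves 1 as the only ready step → 1.
Ready: 10, 7, 2 and 5. 10 is listed earlier → 10.
7, 2 and 5 are all available; 7 is listed earlier → 7.
2 and 5 are both available; 2 is listed earlier → 2.
8 now also ready, so the ready set is {5, 8}; 5 is listed earlier → 5.
Ready: 6 and 8. 6 is listed earlier → 6.
8 needed 7 and 2, now all done → 8.
That leaves 9 as the only ready step → 9.

4, 3, 1, 10, 7, 2, 5, 6, 8, 9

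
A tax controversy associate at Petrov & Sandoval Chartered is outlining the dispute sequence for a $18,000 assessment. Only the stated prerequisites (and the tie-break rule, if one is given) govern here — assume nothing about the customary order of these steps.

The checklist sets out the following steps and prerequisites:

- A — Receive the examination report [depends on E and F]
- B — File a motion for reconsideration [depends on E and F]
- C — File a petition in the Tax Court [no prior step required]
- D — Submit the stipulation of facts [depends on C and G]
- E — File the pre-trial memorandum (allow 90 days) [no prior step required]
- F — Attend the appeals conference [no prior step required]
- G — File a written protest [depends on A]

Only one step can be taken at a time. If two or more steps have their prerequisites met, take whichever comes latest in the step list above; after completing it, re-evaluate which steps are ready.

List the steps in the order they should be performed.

F E C B A G D

Nothing is required for F, E and C. F is listed later → F first.
E and C are both available; E is listed later → E.
Now C, B and A have their prerequisites met. C is listed later, so C next.
B and A are both available; B is listed later → B.
Next only A has its prerequisites met → A.
G needed A, now all done → G.
D needed G and C, now all done → D.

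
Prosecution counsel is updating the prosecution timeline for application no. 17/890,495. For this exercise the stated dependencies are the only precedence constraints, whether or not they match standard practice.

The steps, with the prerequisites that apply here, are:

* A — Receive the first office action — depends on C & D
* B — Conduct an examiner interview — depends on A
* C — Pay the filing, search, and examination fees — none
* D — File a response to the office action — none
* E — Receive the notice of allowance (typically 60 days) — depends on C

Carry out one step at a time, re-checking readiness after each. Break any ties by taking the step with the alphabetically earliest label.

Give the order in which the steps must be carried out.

C D A B E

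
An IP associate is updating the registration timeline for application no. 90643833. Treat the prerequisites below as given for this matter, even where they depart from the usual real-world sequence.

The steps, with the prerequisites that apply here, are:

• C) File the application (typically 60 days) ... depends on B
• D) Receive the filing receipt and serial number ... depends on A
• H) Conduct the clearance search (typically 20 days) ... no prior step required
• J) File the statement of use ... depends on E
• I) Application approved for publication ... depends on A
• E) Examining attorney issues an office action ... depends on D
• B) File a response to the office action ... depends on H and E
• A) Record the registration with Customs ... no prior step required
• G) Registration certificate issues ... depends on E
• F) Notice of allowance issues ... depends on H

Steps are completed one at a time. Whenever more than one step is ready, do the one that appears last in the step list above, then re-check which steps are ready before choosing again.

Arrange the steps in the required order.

A and H have no prerequisites; A is listed later, so A is first.
Ready: I, H and D. I is listed later → I.
Ready: H and D. H is listed later → H.
F now also ready, so the ready set is {F, D}; F is listed later → F.
That leaves D as the only ready step → D.
Next only E has its prerequisites met → E.
G, B and J are all available; G is listed later → G.
B and J are both available; B is listed later → B.
C now also ready, so the ready set is {J, C}; J is listed later → J.
That leaves C as the only ready step → C.

A → I → H → F → D → E → G → B → J → C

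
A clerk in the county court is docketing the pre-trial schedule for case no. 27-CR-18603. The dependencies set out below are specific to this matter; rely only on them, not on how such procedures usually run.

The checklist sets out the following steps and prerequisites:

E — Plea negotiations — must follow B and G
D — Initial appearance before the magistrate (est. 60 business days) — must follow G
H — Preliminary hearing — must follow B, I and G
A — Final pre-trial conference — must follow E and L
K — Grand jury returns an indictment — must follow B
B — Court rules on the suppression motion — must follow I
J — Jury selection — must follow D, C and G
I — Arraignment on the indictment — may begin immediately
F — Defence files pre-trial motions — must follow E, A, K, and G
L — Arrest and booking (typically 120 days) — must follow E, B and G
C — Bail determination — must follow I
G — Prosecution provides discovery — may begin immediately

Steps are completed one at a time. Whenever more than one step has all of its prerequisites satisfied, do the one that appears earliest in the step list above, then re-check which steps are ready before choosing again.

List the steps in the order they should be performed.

I, B, K, C, G, E, D, H, J, L, A, F

I and G have no prerequisites; I is listed earlier, so I is first.
Now B, C and G have their prerequisites met. B is listed earlier, so B next.
K now also ready, so the ready set is {K, C, G}; K is listed earlier → K.
Ready: C and G. C is listed earlier → C.
G is the only step now ready → G.
E, D and H are all available; E is listed earlier → E.
D, H and L are all available; D is listed earlier → D.
J now also ready, so the ready set is {H, J, L}; H is listed earlier → H.
J and L are both available; J is listed earlier → J.
That leaves L as the only ready step → L.
That leaves A as the only ready step → A.
F needed E, A, K and G, now all done → F.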